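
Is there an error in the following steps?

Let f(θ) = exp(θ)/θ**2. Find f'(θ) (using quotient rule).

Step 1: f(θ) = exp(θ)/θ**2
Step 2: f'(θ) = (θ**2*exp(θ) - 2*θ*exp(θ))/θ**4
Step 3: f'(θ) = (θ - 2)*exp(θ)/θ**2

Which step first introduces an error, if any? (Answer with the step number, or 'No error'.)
Step 3

Step 3 is incorrect due to a wrong exponent.
The step shows: (θ - 2)*exp(θ)/θ**2
The correct value should be: (θ - 2)*exp(θ)/θ**3

Explanation: The exponent -3 on θ was incorrectly written as -2: the term (θ - 2)*exp(θ)/θ**3 was incorrectly written as (θ - 2)*exp(θ)/θ**2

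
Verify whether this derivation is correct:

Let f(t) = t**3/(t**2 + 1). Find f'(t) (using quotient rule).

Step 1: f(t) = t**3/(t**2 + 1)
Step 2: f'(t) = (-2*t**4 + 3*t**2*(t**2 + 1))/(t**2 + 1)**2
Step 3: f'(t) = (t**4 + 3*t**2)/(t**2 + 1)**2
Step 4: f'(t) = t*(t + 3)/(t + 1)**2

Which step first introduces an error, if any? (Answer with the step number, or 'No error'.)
Step 4

Step 4 is incorrect due to a wrong exponent.
The step shows: t*(t + 3)/(t + 1)**2
The correct value should be: t**2*(t**2 + 3)/(t**2 + 1)**2

Explanation: The exponent 2 on t was incorrectly written as 1: the term t**2*(t**2 + 3)/(t**2 + 1)**2 was incorrectly written as t*(t + 3)/(t + 1)**2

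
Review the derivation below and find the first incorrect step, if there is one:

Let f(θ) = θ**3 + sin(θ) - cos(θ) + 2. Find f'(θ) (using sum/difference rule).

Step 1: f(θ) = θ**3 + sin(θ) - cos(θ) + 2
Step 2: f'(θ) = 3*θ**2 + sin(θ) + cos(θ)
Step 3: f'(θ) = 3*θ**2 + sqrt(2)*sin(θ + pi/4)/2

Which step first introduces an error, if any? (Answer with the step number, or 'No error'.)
Step 3

Step 3 is incorrect due to a wrong exponent.
The step shows: 3*θ**2 + sqrt(2)*sin(θ + pi/4)/2
The correct value should be: 3*θ**2 + sqrt(2)*sin(θ + pi/4)

Explanation: The exponent 1/2 on 2 was incorrectly written as -1/2: the term sqrt(2)*sin(θ + pi/4) was incorrectly written as sqrt(2)*sin(θ + pi/4)/2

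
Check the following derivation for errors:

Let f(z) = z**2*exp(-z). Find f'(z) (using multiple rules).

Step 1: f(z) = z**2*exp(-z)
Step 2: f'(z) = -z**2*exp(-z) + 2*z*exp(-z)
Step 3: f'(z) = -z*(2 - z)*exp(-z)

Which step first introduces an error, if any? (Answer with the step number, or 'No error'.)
Step 3

Step 3 is incorrect due to a sign flip.
The step shows: -z*(2 - z)*exp(-z)
The correct value should be: z*(2 - z)*exp(-z)

Explanation: The sign of the whole expression was flipped: the term z*(2 - z)*exp(-z) was incorrectly written as -z*(2 - z)*exp(-z)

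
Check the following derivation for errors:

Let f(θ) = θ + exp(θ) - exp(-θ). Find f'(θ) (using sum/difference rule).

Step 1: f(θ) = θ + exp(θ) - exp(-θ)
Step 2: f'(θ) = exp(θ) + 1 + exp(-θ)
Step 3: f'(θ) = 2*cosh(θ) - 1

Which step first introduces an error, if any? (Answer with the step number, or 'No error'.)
Step 3

Step 3 is incorrect due to a sign flip.
The step shows: 2*cosh(θ) - 1
The correct value should be: 2*cosh(θ) + 1

Explanation: The sign of one term was flipped: the term 1 was incorrectly written as -1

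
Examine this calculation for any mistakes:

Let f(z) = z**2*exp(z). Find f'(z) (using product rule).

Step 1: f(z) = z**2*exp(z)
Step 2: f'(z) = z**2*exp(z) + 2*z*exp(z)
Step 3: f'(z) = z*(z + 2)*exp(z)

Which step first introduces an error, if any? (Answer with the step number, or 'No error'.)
No error

All steps in this derivation are correct.
The final answer f'(z) = z*(z + 2)*exp(z) is valid.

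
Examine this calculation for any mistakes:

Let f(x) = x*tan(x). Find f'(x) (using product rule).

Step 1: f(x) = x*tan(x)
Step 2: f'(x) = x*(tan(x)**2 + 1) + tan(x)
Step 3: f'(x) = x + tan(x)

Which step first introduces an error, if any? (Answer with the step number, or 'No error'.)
Step 3

Step 3 is incorrect due to a dropped term.
The step shows: x + tan(x)
The correct value should be: x*tan(x)**2 + x + tan(x)

Explanation: A term was dropped: the term x*tan(x)**2 was incorrectly omitted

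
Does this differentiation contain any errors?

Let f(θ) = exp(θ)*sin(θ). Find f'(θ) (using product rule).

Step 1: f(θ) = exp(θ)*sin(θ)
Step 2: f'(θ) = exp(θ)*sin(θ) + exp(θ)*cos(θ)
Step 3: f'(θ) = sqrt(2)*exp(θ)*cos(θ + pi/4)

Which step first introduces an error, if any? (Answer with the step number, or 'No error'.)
Step 3

Step 3 is incorrect due to a wrong trig function.
The step shows: sqrt(2)*exp(θ)*cos(θ + pi/4)
The correct value should be: sqrt(2)*exp(θ)*sin(θ + pi/4)

Explanation: sin(θ + pi/4) was incorrectly written as cos(θ + pi/4): the term sqrt(2)*exp(θ)*sin(θ + pi/4) was incorrectly written as sqrt(2)*exp(θ)*cos(θ + pi/4)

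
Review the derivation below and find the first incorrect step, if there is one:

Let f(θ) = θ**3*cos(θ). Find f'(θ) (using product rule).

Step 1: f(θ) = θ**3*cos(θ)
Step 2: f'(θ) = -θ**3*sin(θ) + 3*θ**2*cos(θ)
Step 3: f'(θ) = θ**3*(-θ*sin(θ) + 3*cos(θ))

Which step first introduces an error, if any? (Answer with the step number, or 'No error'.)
Step 3

Step 3 is incorrect due to a wrong exponent.
The step shows: θ**3*(-θ*sin(θ) + 3*cos(θ))
The correct value should be: θ**2*(-θ*sin(θ) + 3*cos(θ))

Explanation: The exponent 2 on θ was incorrectly written as 3: the term θ**2*(-θ*sin(θ) + 3*cos(θ)) was incorrectly written as θ**3*(-θ*sin(θ) + 3*cos(θ))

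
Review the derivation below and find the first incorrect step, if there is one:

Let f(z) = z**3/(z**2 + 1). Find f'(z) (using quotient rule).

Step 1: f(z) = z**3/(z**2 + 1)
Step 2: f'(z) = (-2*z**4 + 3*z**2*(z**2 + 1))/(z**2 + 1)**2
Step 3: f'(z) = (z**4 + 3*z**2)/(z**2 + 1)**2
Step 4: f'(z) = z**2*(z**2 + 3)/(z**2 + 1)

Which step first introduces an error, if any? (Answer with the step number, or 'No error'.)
Step 4

Step 4 is incorrect due to a wrong exponent.
The step shows: z**2*(z**2 + 3)/(z**2 + 1)
The correct value should be: z**2*(z**2 + 3)/(z**2 + 1)**2

Explanation: The exponent -2 on z**2 + 1 was incorrectly written as -1: the term z**2*(z**2 + 3)/(z**2 + 1)**2 was incorrectly written as z**2*(z**2 + 3)/(z**2 + 1)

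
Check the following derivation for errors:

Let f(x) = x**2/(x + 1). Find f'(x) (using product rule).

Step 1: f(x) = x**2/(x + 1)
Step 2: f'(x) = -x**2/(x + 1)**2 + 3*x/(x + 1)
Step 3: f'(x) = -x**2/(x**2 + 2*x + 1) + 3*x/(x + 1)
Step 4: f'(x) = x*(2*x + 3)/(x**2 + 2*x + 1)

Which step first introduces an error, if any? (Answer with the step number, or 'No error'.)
Step 2

Step 2 is incorrect due to a wrong coefficient.
The step shows: -x**2/(x + 1)**2 + 3*x/(x + 1)
The correct value should be: -x**2/(x + 1)**2 + 2*x/(x + 1)

Explanation: The coefficient 2 was incorrectly written as 3: the term 2*x/(x + 1) was incorrectly written as 3*x/(x + 1)
The later steps are derived from this incorrect expression, so the error originates in Step 2.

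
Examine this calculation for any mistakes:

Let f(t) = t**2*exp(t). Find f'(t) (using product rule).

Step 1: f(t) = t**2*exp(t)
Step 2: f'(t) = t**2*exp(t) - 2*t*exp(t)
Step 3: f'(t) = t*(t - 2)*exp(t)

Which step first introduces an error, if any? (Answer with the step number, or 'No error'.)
Step 2

Step 2 is incorrect due to a sign flip.
The step shows: t**2*exp(t) - 2*t*exp(t)
The correct value should be: t**2*exp(t) + 2*t*exp(t)

Explanation: The sign of one term was flipped: the term 2*t*exp(t) was incorrectly written as -2*t*exp(t)
The later steps are derived from this incorrect expression, so the error originates in Step 2.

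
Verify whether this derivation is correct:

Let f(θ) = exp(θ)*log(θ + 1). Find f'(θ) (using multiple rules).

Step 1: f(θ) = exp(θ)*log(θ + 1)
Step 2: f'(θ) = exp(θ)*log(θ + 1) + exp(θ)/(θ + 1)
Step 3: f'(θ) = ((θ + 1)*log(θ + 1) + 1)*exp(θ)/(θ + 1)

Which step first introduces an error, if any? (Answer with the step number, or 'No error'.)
No error

All steps in this derivation are correct.
The final answer f'(θ) = ((θ + 1)*log(θ + 1) + 1)*exp(θ)/(θ + 1) is valid.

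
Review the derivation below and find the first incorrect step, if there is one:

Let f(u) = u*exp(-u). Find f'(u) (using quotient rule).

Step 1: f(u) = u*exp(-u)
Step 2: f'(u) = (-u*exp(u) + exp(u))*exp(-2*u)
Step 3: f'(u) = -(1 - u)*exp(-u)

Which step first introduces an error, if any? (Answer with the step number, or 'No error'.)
Step 3

Step 3 is incorrect due to a sign flip.
The step shows: -(1 - u)*exp(-u)
The correct value should be: (1 - u)*exp(-u)

Explanation: The sign of the whole expression was flipped: the term (1 - u)*exp(-u) was incorrectly written as -(1 - u)*exp(-u)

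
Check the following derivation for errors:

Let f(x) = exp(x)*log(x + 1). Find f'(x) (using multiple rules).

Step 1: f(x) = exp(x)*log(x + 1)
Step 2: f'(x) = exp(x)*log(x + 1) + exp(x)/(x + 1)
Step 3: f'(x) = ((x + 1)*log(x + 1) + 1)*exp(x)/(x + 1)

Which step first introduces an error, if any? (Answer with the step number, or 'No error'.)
No error

All steps in this derivation are correct.
The final answer f'(x) = ((x + 1)*log(x + 1) + 1)*exp(x)/(x + 1) is valid.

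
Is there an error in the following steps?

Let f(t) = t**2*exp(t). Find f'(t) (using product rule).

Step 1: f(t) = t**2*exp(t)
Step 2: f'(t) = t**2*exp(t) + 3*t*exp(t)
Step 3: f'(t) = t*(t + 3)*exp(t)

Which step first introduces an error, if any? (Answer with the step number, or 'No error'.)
Step 2

Step 2 is incorrect due to a wrong coefficient.
The step shows: t**2*exp(t) + 3*t*exp(t)
The correct value should be: t**2*exp(t) + 2*t*exp(t)

Explanation: The coefficient 2 was incorrectly written as 3: the term 2*t*exp(t) was incorrectly written as 3*t*exp(t)
The later steps are derived from this incorrect expression, so the error originates in Step 2.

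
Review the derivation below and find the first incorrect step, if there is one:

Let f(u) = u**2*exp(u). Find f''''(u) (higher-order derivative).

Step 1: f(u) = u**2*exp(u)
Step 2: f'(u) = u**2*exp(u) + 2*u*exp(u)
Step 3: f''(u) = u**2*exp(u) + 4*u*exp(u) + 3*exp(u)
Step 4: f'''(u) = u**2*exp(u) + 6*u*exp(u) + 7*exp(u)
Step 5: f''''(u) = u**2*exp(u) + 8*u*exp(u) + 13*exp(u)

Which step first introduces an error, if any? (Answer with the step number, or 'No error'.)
Step 3

Step 3 is incorrect due to a wrong coefficient.
The step shows: u**2*exp(u) + 4*u*exp(u) + 3*exp(u)
The correct value should be: u**2*exp(u) + 4*u*exp(u) + 2*exp(u)

Explanation: The coefficient 2 was incorrectly written as 3: the term 2*exp(u) was incorrectly written as 3*exp(u)
The later steps are derived from this incorrect expression, so the error originates in Step 3.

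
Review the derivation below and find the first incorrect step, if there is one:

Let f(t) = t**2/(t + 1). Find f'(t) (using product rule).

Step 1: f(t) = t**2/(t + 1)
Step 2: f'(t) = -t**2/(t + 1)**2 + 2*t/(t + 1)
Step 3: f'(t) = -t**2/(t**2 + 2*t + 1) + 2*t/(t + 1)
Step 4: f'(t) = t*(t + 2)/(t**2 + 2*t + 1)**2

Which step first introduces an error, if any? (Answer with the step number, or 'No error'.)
Step 4

Step 4 is incorrect due to a wrong exponent.
The step shows: t*(t + 2)/(t**2 + 2*t + 1)**2
The correct value should be: t*(t + 2)/(t**2 + 2*t + 1)

Explanation: The exponent -1 on t**2 + 2*t + 1 was incorrectly written as -2: the term t*(t + 2)/(t**2 + 2*t + 1) was incorrectly written as t*(t + 2)/(t**2 + 2*t + 1)**2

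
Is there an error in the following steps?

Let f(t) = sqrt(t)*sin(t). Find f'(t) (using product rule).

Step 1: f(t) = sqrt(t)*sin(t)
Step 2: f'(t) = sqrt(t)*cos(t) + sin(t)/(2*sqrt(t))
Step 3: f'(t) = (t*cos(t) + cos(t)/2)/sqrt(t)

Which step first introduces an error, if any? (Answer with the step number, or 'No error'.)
Step 3

Step 3 is incorrect due to a wrong trig function.
The step shows: (t*cos(t) + cos(t)/2)/sqrt(t)
The correct value should be: (t*cos(t) + sin(t)/2)/sqrt(t)

Explanation: sin(t) was incorrectly written as cos(t): the term (t*cos(t) + sin(t)/2)/sqrt(t) was incorrectly written as (t*cos(t) + cos(t)/2)/sqrt(t)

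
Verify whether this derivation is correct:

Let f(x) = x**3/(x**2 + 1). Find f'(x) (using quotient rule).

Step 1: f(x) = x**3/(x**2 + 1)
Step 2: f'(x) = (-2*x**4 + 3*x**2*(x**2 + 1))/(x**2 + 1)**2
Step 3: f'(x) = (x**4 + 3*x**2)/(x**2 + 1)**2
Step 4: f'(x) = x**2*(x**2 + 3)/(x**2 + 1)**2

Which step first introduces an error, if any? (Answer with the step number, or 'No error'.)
No error

All steps in this derivation are correct.
The final answer f'(x) = x**2*(x**2 + 3)/(x**2 + 1)**2 is valid.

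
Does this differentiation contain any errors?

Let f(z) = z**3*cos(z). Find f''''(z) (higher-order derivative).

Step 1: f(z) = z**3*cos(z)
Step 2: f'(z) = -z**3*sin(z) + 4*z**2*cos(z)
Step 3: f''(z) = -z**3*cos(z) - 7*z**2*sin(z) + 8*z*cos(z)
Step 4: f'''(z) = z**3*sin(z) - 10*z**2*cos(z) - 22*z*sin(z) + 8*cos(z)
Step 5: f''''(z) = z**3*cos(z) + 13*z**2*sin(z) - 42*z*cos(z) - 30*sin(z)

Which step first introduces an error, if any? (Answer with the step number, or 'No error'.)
Step 2

Step 2 is incorrect due to a wrong coefficient.
The step shows: -z**3*sin(z) + 4*z**2*cos(z)
The correct value should be: -z**3*sin(z) + 3*z**2*cos(z)

Explanation: The coefficient 3 was incorrectly written as 4: the term 3*z**2*cos(z) was incorrectly written as 4*z**2*cos(z)
The later steps are derived from this incorrect expression, so the error originates in Step 2.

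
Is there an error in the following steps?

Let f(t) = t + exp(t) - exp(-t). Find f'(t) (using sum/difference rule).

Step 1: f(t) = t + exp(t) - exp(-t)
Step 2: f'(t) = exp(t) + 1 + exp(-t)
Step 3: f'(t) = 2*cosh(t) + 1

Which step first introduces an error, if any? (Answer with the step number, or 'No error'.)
No error

All steps in this derivation are correct.
The final answer f'(t) = 2*cosh(t) + 1 is valid.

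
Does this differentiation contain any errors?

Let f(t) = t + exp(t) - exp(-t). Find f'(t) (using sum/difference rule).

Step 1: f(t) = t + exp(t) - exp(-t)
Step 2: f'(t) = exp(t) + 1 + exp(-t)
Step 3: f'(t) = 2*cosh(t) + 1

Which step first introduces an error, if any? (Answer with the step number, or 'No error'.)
No error

All steps in this derivation are correct.
The final answer f'(t) = 2*cosh(t) + 1 is valid.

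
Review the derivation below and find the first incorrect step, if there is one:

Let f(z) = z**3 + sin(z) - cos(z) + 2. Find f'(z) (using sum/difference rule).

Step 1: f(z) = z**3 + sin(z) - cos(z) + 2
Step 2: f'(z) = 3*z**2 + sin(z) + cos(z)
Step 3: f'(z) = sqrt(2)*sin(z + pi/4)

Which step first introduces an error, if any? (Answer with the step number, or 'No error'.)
Step 3

Step 3 is incorrect due to a dropped term.
The step shows: sqrt(2)*sin(z + pi/4)
The correct value should be: 3*z**2 + sqrt(2)*sin(z + pi/4)

Explanation: A term was dropped: the term 3*z**2 was incorrectly omitted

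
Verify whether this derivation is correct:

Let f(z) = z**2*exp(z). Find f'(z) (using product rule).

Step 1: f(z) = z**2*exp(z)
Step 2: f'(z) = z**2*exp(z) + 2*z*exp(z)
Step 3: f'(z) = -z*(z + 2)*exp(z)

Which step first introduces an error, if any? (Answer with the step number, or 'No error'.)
Step 3

Step 3 is incorrect due to a sign flip.
The step shows: -z*(z + 2)*exp(z)
The correct value should be: z*(z + 2)*exp(z)

Explanation: The sign of the whole expression was flipped: the term z*(z + 2)*exp(z) was incorrectly written as -z*(z + 2)*exp(z)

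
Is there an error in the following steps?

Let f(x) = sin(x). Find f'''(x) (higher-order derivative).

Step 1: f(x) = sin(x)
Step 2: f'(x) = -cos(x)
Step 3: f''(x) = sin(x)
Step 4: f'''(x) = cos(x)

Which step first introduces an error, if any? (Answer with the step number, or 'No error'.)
Step 2

Step 2 is incorrect due to a sign flip.
The step shows: -cos(x)
The correct value should be: cos(x)

Explanation: The sign of the whole expression was flipped: the term cos(x) was incorrectly written as -cos(x)
The later steps are derived from this incorrect expression, so the error originates in Step 2.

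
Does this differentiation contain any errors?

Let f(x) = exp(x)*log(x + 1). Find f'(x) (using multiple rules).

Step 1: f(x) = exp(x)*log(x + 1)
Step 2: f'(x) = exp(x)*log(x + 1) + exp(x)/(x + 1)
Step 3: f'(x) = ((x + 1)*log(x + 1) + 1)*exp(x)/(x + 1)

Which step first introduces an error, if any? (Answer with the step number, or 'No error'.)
No error

All steps in this derivation are correct.
The final answer f'(x) = ((x + 1)*log(x + 1) + 1)*exp(x)/(x + 1) is valid.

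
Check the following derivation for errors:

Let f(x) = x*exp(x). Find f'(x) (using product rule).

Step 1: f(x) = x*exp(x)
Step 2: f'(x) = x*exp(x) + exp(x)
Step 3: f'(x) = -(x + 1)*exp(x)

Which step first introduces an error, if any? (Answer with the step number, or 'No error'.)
Step 3

Step 3 is incorrect due to a sign flip.
The step shows: -(x + 1)*exp(x)
The correct value should be: (x + 1)*exp(x)

Explanation: The sign of the whole expression was flipped: the term (x + 1)*exp(x) was incorrectly written as -(x + 1)*exp(x)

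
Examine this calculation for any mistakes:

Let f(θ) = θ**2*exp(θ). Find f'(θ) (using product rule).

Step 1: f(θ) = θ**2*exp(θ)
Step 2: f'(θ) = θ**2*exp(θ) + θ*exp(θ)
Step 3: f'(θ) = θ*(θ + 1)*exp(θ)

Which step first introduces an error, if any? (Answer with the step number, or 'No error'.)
Step 2

Step 2 is incorrect due to a wrong coefficient.
The step shows: θ**2*exp(θ) + θ*exp(θ)
The correct value should be: θ**2*exp(θ) + 2*θ*exp(θ)

Explanation: The coefficient 2 was incorrectly written as 1: the term 2*θ*exp(θ) was incorrectly written as θ*exp(θ)
The later steps are derived from this incorrect expression, so the error originates in Step 2.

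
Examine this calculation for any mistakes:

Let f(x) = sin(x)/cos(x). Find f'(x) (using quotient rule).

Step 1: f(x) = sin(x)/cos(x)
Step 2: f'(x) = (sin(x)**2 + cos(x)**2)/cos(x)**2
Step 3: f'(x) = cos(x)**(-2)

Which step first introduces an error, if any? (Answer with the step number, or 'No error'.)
No error

All steps in this derivation are correct.
The final answer f'(x) = cos(x)**(-2) is valid.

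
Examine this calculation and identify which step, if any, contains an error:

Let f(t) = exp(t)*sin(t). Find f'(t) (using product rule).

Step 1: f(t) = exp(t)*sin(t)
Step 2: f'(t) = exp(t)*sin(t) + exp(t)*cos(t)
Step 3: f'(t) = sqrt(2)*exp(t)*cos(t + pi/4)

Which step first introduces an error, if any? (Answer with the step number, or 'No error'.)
Step 3

Step 3 is incorrect due to a wrong trig function.
The step shows: sqrt(2)*exp(t)*cos(t + pi/4)
The correct value should be: sqrt(2)*exp(t)*sin(t + pi/4)

Explanation: sin(t + pi/4) was incorrectly written as cos(t + pi/4): the term sqrt(2)*exp(t)*sin(t + pi/4) was incorrectly written as sqrt(2)*exp(t)*cos(t + pi/4)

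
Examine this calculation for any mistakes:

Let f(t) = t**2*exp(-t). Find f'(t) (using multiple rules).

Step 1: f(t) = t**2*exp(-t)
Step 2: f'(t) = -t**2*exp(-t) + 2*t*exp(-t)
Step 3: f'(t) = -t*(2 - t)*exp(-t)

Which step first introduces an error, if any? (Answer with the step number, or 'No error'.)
Step 3

Step 3 is incorrect due to a sign flip.
The step shows: -t*(2 - t)*exp(-t)
The correct value should be: t*(2 - t)*exp(-t)

Explanation: The sign of the whole expression was flipped: the term t*(2 - t)*exp(-t) was incorrectly written as -t*(2 - t)*exp(-t)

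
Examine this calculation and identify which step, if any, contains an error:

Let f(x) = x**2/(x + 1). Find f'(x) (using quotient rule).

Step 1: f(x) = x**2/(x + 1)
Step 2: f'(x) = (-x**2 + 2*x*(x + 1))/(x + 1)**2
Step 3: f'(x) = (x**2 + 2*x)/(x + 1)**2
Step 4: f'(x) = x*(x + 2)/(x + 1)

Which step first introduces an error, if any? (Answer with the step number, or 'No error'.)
Step 4

Step 4 is incorrect due to a wrong exponent.
The step shows: x*(x + 2)/(x + 1)
The correct value should be: x*(x + 2)/(x + 1)**2

Explanation: The exponent -2 on x + 1 was incorrectly written as -1: the term x*(x + 2)/(x + 1)**2 was incorrectly written as x*(x + 2)/(x + 1)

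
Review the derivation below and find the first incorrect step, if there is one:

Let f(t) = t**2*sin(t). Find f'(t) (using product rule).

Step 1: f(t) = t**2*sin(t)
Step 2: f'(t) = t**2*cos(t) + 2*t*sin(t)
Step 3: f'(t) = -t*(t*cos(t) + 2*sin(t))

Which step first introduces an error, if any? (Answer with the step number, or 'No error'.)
Step 3

Step 3 is incorrect due to a sign flip.
The step shows: -t*(t*cos(t) + 2*sin(t))
The correct value should be: t*(t*cos(t) + 2*sin(t))

Explanation: The sign of the whole expression was flipped: the term t*(t*cos(t) + 2*sin(t)) was incorrectly written as -t*(t*cos(t) + 2*sin(t))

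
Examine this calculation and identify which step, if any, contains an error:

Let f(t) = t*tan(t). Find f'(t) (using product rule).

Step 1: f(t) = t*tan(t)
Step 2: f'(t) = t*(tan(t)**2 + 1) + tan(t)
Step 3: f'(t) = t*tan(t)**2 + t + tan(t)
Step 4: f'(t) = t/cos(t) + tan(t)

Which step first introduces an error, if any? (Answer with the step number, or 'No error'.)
Step 4

Step 4 is incorrect due to a wrong exponent.
The step shows: t/cos(t) + tan(t)
The correct value should be: t/cos(t)**2 + tan(t)

Explanation: The exponent -2 on cos(t) was incorrectly written as -1: the term t/cos(t)**2 was incorrectly written as t/cos(t)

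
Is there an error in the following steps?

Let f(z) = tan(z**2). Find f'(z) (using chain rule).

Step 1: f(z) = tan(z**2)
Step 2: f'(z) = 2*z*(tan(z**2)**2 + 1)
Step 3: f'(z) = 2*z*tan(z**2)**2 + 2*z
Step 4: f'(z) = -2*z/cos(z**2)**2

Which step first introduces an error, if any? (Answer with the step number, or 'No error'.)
Step 4

Step 4 is incorrect due to a sign flip.
The step shows: -2*z/cos(z**2)**2
The correct value should be: 2*z/cos(z**2)**2

Explanation: The sign of the whole expression was flipped: the term 2*z/cos(z**2)**2 was incorrectly written as -2*z/cos(z**2)**2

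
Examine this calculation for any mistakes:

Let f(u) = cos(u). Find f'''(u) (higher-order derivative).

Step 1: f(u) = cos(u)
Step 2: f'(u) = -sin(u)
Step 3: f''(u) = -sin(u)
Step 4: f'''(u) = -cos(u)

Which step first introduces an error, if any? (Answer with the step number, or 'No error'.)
Step 3

Step 3 is incorrect due to a wrong trig function.
The step shows: -sin(u)
The correct value should be: -cos(u)

Explanation: cos(u) was incorrectly written as sin(u): the term -cos(u) was incorrectly written as -sin(u)
The later steps are derived from this incorrect expression, so the error originates in Step 3.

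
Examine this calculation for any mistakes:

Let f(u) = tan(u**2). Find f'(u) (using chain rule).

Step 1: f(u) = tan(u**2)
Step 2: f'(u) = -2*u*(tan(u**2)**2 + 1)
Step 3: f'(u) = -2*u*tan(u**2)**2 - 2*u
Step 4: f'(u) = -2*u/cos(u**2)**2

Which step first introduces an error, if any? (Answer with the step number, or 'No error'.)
Step 2

Step 2 is incorrect due to a sign flip.
The step shows: -2*u*(tan(u**2)**2 + 1)
The correct value should be: 2*u*(tan(u**2)**2 + 1)

Explanation: The sign of the whole expression was flipped: the term 2*u*(tan(u**2)**2 + 1) was incorrectly written as -2*u*(tan(u**2)**2 + 1)
The later steps are derived from this incorrect expression, so the error originates in Step 2.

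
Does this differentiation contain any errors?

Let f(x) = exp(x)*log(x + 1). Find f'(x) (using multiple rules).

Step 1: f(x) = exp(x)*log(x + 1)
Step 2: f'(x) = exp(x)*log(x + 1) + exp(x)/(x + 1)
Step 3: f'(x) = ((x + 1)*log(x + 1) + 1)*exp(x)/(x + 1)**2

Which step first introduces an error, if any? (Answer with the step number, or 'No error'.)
Step 3

Step 3 is incorrect due to a wrong exponent.
The step shows: ((x + 1)*log(x + 1) + 1)*exp(x)/(x + 1)**2
The correct value should be: ((x + 1)*log(x + 1) + 1)*exp(x)/(x + 1)

Explanation: The exponent -1 on x + 1 was incorrectly written as -2: the term ((x + 1)*log(x + 1) + 1)*exp(x)/(x + 1) was incorrectly written as ((x + 1)*log(x + 1) + 1)*exp(x)/(x + 1)**2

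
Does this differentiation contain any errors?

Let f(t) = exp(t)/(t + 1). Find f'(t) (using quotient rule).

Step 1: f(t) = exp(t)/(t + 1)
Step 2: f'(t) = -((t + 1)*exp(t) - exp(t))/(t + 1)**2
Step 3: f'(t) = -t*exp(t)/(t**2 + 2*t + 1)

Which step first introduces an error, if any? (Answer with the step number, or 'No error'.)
Step 2

Step 2 is incorrect due to a sign flip.
The step shows: -((t + 1)*exp(t) - exp(t))/(t + 1)**2
The correct value should be: ((t + 1)*exp(t) - exp(t))/(t + 1)**2

Explanation: The sign of the whole expression was flipped: the term ((t + 1)*exp(t) - exp(t))/(t + 1)**2 was incorrectly written as -((t + 1)*exp(t) - exp(t))/(t + 1)**2
The later steps are derived from this incorrect expression, so the error originates in Step 2.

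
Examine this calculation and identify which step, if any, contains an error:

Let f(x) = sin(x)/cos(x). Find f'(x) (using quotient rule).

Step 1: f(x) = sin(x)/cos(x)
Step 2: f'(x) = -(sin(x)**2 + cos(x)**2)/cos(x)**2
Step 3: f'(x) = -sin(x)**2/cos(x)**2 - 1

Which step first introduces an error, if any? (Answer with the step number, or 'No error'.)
Step 2

Step 2 is incorrect due to a sign flip.
The step shows: -(sin(x)**2 + cos(x)**2)/cos(x)**2
The correct value should be: (sin(x)**2 + cos(x)**2)/cos(x)**2

Explanation: The sign of the whole expression was flipped: the term (sin(x)**2 + cos(x)**2)/cos(x)**2 was incorrectly written as -(sin(x)**2 + cos(x)**2)/cos(x)**2
The later steps are derived from this incorrect expression, so the error originates in Step 2.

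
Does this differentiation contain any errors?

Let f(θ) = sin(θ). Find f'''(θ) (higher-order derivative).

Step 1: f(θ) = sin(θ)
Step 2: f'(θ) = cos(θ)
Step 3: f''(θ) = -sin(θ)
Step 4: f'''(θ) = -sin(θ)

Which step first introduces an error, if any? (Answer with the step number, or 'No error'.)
Step 4

Step 4 is incorrect due to a wrong trig function.
The step shows: -sin(θ)
The correct value should be: -cos(θ)

Explanation: cos(θ) was incorrectly written as sin(θ): the term -cos(θ) was incorrectly written as -sin(θ)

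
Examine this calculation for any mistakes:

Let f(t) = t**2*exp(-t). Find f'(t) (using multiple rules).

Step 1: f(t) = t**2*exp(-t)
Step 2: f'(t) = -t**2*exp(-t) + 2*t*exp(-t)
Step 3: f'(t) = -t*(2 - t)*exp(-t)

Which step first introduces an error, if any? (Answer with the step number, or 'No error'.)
Step 3

Step 3 is incorrect due to a sign flip.
The step shows: -t*(2 - t)*exp(-t)
The correct value should be: t*(2 - t)*exp(-t)

Explanation: The sign of the whole expression was flipped: the term t*(2 - t)*exp(-t) was incorrectly written as -t*(2 - t)*exp(-t)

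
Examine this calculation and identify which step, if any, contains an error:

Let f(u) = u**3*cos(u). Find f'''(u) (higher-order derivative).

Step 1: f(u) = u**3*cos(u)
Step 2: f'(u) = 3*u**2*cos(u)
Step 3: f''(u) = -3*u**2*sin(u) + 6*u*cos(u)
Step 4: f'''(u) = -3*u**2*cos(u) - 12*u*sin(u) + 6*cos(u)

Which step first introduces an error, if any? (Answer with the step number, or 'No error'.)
Step 2

Step 2 is incorrect due to a dropped term.
The step shows: 3*u**2*cos(u)
The correct value should be: -u**3*sin(u) + 3*u**2*cos(u)

Explanation: A term was dropped: the term -u**3*sin(u) was incorrectly omitted
The later steps are derived from this incorrect expression, so the error originates in Step 2.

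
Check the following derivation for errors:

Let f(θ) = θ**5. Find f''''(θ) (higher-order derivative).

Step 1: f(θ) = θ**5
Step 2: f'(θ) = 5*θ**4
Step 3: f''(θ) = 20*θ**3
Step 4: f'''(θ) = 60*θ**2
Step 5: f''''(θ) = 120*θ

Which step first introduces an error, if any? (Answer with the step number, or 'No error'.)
No error

All steps in this derivation are correct.
The final answer f''''(θ) = 120*θ is valid.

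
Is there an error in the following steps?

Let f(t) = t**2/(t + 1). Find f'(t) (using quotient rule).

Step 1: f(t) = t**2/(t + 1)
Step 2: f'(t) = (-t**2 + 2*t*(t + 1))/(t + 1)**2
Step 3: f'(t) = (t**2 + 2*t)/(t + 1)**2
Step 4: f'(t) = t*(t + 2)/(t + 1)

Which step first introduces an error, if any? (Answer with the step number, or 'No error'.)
Step 4

Step 4 is incorrect due to a wrong exponent.
The step shows: t*(t + 2)/(t + 1)
The correct value should be: t*(t + 2)/(t + 1)**2

Explanation: The exponent -2 on t + 1 was incorrectly written as -1: the term t*(t + 2)/(t + 1)**2 was incorrectly written as t*(t + 2)/(t + 1)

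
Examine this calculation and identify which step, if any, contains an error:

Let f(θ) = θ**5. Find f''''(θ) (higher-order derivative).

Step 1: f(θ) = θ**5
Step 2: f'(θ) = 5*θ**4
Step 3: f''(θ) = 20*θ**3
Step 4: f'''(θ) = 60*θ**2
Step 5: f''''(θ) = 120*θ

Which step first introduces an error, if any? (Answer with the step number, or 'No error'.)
No error

All steps in this derivation are correct.
The final answer f''''(θ) = 120*θ is valid.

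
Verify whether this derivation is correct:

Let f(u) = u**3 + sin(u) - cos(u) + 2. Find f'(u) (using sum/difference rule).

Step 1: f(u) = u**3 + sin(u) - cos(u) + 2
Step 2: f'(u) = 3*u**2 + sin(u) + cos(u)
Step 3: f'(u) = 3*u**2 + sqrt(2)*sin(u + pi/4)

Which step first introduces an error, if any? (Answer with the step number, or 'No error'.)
No error

All steps in this derivation are correct.
The final answer f'(u) = 3*u**2 + sqrt(2)*sin(u + pi/4) is valid.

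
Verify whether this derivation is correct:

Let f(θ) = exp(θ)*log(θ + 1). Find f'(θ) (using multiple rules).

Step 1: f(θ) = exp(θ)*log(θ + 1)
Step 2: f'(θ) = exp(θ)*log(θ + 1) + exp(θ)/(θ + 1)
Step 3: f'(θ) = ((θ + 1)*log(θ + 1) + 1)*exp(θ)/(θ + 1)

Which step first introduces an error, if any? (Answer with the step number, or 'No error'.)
No error

All steps in this derivation are correct.
The final answer f'(θ) = ((θ + 1)*log(θ + 1) + 1)*exp(θ)/(θ + 1) is valid.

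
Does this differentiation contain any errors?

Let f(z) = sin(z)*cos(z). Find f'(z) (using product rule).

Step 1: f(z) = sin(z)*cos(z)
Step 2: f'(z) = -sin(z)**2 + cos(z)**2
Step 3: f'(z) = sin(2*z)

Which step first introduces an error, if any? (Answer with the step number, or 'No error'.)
Step 3

Step 3 is incorrect due to a wrong trig function.
The step shows: sin(2*z)
The correct value should be: cos(2*z)

Explanation: cos(2*z) was incorrectly written as sin(2*z): the term cos(2*z) was incorrectly written as sin(2*z)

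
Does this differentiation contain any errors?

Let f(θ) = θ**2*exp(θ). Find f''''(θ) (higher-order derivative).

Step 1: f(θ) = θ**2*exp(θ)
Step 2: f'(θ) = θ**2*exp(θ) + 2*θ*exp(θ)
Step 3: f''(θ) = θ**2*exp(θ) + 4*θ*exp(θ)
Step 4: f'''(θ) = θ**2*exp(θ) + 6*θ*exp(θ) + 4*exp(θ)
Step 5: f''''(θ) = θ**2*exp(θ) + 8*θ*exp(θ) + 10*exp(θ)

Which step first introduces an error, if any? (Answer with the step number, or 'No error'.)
Step 3

Step 3 is incorrect due to a dropped term.
The step shows: θ**2*exp(θ) + 4*θ*exp(θ)
The correct value should be: θ**2*exp(θ) + 4*θ*exp(θ) + 2*exp(θ)

Explanation: A term was dropped: the term 2*exp(θ) was incorrectly omitted
The later steps are derived from this incorrect expression, so the error originates in Step 3.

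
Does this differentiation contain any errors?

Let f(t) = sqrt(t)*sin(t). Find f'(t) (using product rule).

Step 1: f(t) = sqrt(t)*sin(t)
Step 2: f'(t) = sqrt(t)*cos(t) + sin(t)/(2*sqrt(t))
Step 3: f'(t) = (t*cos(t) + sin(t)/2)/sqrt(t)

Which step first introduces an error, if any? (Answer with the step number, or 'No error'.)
No error

All steps in this derivation are correct.
The final answer f'(t) = (t*cos(t) + sin(t)/2)/sqrt(t) is valid.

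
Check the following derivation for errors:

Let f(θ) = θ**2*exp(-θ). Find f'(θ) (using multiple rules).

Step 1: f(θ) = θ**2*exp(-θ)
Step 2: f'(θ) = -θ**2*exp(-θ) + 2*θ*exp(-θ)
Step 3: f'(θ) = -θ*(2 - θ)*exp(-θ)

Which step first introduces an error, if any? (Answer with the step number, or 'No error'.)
Step 3

Step 3 is incorrect due to a sign flip.
The step shows: -θ*(2 - θ)*exp(-θ)
The correct value should be: θ*(2 - θ)*exp(-θ)

Explanation: The sign of the whole expression was flipped: the term θ*(2 - θ)*exp(-θ) was incorrectly written as -θ*(2 - θ)*exp(-θ)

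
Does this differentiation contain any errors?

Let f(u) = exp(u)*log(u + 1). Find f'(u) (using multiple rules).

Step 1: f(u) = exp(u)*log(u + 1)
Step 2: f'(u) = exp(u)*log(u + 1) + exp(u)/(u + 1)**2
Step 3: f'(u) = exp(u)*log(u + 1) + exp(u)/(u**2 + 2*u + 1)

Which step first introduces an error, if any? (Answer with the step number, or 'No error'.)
Step 2

Step 2 is incorrect due to a wrong exponent.
The step shows: exp(u)*log(u + 1) + exp(u)/(u + 1)**2
The correct value should be: exp(u)*log(u + 1) + exp(u)/(u + 1)

Explanation: The exponent -1 on u + 1 was incorrectly written as -2: the term exp(u)/(u + 1) was incorrectly written as exp(u)/(u + 1)**2
The later steps are derived from this incorrect expression, so the error originates in Step 2.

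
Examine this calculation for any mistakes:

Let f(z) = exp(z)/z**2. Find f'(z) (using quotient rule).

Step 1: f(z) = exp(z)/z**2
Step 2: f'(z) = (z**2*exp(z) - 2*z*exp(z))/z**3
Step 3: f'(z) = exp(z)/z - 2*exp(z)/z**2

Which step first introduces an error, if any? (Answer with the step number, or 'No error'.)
Step 2

Step 2 is incorrect due to a wrong exponent.
The step shows: (z**2*exp(z) - 2*z*exp(z))/z**3
The correct value should be: (z**2*exp(z) - 2*z*exp(z))/z**4

Explanation: The exponent -4 on z was incorrectly written as -3: the term (z**2*exp(z) - 2*z*exp(z))/z**4 was incorrectly written as (z**2*exp(z) - 2*z*exp(z))/z**3
The later steps are derived from this incorrect expression, so the error originates in Step 2.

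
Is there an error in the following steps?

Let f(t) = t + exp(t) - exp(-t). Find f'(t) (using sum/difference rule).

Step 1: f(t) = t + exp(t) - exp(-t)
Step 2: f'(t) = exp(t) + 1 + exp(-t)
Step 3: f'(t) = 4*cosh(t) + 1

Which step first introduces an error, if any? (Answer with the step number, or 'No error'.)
Step 3

Step 3 is incorrect due to a wrong coefficient.
The step shows: 4*cosh(t) + 1
The correct value should be: 2*cosh(t) + 1

Explanation: The coefficient 2 was incorrectly written as 4: the term 2*cosh(t) was incorrectly written as 4*cosh(t)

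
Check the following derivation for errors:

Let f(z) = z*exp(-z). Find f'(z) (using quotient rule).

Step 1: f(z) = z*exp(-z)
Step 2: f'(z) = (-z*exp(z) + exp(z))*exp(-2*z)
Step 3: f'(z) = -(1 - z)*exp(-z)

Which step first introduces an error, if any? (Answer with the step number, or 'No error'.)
Step 3

Step 3 is incorrect due to a sign flip.
The step shows: -(1 - z)*exp(-z)
The correct value should be: (1 - z)*exp(-z)

Explanation: The sign of the whole expression was flipped: the term (1 - z)*exp(-z) was incorrectly written as -(1 - z)*exp(-z)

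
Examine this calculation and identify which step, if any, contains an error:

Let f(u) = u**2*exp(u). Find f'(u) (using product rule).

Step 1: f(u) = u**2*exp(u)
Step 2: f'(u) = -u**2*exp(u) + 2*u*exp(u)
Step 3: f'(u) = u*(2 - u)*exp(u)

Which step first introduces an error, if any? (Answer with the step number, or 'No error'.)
Step 2

Step 2 is incorrect due to a sign flip.
The step shows: -u**2*exp(u) + 2*u*exp(u)
The correct value should be: u**2*exp(u) + 2*u*exp(u)

Explanation: The sign of one term was flipped: the term u**2*exp(u) was incorrectly written as -u**2*exp(u)
The later steps are derived from this incorrect expression, so the error originates in Step 2.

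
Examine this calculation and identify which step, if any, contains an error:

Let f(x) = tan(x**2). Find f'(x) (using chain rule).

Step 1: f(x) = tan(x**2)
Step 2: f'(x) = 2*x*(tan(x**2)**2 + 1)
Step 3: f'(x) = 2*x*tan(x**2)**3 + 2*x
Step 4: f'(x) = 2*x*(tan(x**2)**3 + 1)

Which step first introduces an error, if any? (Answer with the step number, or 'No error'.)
Step 3

Step 3 is incorrect due to a wrong exponent.
The step shows: 2*x*tan(x**2)**3 + 2*x
The correct value should be: 2*x*tan(x**2)**2 + 2*x

Explanation: The exponent 2 on tan(x**2) was incorrectly written as 3: the term 2*x*tan(x**2)**2 was incorrectly written as 2*x*tan(x**2)**3
The later steps are derived from this incorrect expression, so the error originates in Step 3.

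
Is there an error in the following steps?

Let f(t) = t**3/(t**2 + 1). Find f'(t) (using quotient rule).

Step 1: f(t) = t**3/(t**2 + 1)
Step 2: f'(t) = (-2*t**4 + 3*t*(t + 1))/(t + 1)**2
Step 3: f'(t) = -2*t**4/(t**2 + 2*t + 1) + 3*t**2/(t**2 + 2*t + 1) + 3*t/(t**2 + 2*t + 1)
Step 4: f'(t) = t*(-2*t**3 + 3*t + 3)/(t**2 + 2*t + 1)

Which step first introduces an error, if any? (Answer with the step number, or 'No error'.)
Step 2

Step 2 is incorrect due to a wrong exponent.
The step shows: (-2*t**4 + 3*t*(t + 1))/(t + 1)**2
The correct value should be: (-2*t**4 + 3*t**2*(t**2 + 1))/(t**2 + 1)**2

Explanation: The exponent 2 on t was incorrectly written as 1: the term (-2*t**4 + 3*t**2*(t**2 + 1))/(t**2 + 1)**2 was incorrectly written as (-2*t**4 + 3*t*(t + 1))/(t + 1)**2
The later steps are derived from this incorrect expression, so the error originates in Step 2.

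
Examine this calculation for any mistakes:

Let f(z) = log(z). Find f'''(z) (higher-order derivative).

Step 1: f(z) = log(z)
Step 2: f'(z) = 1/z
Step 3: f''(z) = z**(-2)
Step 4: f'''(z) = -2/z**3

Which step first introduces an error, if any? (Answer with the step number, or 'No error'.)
Step 3

Step 3 is incorrect due to a sign flip.
The step shows: z**(-2)
The correct value should be: -1/z**2

Explanation: The sign of the whole expression was flipped: the term -1/z**2 was incorrectly written as z**(-2)
The later steps are derived from this incorrect expression, so the error originates in Step 3.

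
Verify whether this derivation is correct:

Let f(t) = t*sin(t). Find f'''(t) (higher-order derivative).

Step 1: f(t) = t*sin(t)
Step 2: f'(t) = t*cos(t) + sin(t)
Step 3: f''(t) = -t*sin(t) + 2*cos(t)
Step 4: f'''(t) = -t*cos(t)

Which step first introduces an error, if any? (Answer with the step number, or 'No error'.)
Step 4

Step 4 is incorrect due to a dropped term.
The step shows: -t*cos(t)
The correct value should be: -t*cos(t) - 3*sin(t)

Explanation: A term was dropped: the term -3*sin(t) was incorrectly omitted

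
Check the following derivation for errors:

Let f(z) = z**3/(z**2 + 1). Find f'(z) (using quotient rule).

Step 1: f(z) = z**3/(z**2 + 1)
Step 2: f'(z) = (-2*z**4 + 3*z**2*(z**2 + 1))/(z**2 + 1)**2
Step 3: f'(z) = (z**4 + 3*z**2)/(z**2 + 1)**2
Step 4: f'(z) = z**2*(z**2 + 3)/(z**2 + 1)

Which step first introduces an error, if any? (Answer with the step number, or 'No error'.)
Step 4

Step 4 is incorrect due to a wrong exponent.
The step shows: z**2*(z**2 + 3)/(z**2 + 1)
The correct value should be: z**2*(z**2 + 3)/(z**2 + 1)**2

Explanation: The exponent -2 on z**2 + 1 was incorrectly written as -1: the term z**2*(z**2 + 3)/(z**2 + 1)**2 was incorrectly written as z**2*(z**2 + 3)/(z**2 + 1)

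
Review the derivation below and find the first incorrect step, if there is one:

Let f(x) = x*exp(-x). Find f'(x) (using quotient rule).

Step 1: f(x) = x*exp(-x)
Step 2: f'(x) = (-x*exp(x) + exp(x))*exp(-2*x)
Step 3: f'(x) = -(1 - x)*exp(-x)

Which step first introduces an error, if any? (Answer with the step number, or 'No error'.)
Step 3

Step 3 is incorrect due to a sign flip.
The step shows: -(1 - x)*exp(-x)
The correct value should be: (1 - x)*exp(-x)

Explanation: The sign of the whole expression was flipped: the term (1 - x)*exp(-x) was incorrectly written as -(1 - x)*exp(-x)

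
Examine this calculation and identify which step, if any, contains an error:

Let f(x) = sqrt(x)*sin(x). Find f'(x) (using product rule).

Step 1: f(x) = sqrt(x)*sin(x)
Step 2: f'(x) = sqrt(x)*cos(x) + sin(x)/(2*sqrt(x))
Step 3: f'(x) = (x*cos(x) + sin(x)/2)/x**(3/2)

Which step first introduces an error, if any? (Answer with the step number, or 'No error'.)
Step 3

Step 3 is incorrect due to a wrong exponent.
The step shows: (x*cos(x) + sin(x)/2)/x**(3/2)
The correct value should be: (x*cos(x) + sin(x)/2)/sqrt(x)

Explanation: The exponent -1/2 on x was incorrectly written as -3/2: the term (x*cos(x) + sin(x)/2)/sqrt(x) was incorrectly written as (x*cos(x) + sin(x)/2)/x**(3/2)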